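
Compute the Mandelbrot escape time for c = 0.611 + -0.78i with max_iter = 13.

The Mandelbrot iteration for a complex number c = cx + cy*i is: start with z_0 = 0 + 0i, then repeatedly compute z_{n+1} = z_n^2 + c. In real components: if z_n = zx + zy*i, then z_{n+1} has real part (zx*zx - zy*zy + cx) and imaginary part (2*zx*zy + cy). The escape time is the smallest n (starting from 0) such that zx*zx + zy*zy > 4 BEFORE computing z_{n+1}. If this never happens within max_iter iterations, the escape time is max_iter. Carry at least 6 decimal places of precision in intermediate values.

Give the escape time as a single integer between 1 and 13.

Answer: 3

Derivation:
z_0 = 0 + 0i, c = 0.6110 + -0.7800i
Iter 1: z = 0.6110 + -0.7800i, |z|^2 = 0.9817
Iter 2: z = 0.3759 + -1.7332i, |z|^2 = 3.1452
Iter 3: z = -2.2515 + -2.0831i, |z|^2 = 9.4085
Escaped at iteration 3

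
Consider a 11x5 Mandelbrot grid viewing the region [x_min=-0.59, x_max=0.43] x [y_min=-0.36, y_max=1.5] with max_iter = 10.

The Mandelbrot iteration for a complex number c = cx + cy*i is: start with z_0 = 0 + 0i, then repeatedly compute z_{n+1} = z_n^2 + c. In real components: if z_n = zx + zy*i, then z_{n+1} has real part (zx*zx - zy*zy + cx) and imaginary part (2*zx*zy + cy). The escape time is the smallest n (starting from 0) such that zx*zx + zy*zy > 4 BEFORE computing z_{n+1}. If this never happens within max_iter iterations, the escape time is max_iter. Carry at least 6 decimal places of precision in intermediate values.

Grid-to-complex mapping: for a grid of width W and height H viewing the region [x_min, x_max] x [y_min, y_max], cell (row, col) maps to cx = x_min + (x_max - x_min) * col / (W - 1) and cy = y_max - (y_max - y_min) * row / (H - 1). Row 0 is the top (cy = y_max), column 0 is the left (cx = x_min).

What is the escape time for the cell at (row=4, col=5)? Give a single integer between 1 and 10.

z_0 = 0 + 0i, c = -0.0800 + -0.3600i
Iter 1: z = -0.0800 + -0.3600i, |z|^2 = 0.1360
Iter 2: z = -0.2032 + -0.3024i, |z|^2 = 0.1327
Iter 3: z = -0.1302 + -0.2371i, |z|^2 = 0.0732
Iter 4: z = -0.1193 + -0.2983i, |z|^2 = 0.1032
Iter 5: z = -0.1547 + -0.2888i, |z|^2 = 0.1074
Iter 6: z = -0.1395 + -0.2706i, |z|^2 = 0.0927
Iter 7: z = -0.1338 + -0.2845i, |z|^2 = 0.0988
Iter 8: z = -0.1431 + -0.2839i, |z|^2 = 0.1011
Iter 9: z = -0.1401 + -0.2788i, |z|^2 = 0.0974

Answer: 10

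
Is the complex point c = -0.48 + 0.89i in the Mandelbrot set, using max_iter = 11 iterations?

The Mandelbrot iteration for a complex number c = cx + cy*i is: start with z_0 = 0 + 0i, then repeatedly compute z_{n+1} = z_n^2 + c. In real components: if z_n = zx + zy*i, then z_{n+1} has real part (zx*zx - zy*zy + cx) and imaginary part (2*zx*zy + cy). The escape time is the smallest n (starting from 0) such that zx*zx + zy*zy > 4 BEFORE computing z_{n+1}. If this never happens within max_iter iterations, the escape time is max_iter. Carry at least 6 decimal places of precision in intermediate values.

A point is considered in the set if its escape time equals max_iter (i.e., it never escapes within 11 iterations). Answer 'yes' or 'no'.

z_0 = 0 + 0i, c = -0.4800 + 0.8900i
Iter 1: z = -0.4800 + 0.8900i, |z|^2 = 1.0225
Iter 2: z = -1.0417 + 0.0356i, |z|^2 = 1.0864
Iter 3: z = 0.6039 + 0.8158i, |z|^2 = 1.0302
Iter 4: z = -0.7809 + 1.8753i, |z|^2 = 4.1266
Escaped at iteration 4

Answer: no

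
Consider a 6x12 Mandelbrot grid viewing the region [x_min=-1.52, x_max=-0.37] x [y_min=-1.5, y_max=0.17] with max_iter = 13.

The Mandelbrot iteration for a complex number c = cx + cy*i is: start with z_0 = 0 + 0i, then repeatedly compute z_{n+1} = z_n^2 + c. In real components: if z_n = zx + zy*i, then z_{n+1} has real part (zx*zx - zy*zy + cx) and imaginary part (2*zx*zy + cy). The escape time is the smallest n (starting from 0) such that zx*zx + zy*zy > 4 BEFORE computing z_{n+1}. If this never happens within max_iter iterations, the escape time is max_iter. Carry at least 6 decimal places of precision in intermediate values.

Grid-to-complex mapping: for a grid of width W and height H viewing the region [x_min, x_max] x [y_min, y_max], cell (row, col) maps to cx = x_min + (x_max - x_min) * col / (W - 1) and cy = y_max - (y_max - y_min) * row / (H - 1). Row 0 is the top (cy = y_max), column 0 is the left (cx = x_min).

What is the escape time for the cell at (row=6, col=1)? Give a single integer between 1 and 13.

Answer: 3

Derivation:
z_0 = 0 + 0i, c = -1.2900 + -0.7409i
Iter 1: z = -1.2900 + -0.7409i, |z|^2 = 2.2130
Iter 2: z = -0.1748 + 1.1706i, |z|^2 = 1.4010
Iter 3: z = -2.6298 + -1.1503i, |z|^2 = 8.2391
Escaped at iteration 3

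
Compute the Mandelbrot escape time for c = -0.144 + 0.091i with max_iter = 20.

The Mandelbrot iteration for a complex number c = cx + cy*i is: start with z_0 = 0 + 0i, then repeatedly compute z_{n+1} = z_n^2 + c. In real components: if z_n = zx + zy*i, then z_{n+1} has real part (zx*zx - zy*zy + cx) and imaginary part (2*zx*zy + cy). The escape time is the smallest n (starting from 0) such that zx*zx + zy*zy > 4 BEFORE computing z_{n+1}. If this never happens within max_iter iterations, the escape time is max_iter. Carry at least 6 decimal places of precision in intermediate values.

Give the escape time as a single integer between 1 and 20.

z_0 = 0 + 0i, c = -0.1440 + 0.0910i
Iter 1: z = -0.1440 + 0.0910i, |z|^2 = 0.0290
Iter 2: z = -0.1315 + 0.0648i, |z|^2 = 0.0215
Iter 3: z = -0.1309 + 0.0740i, |z|^2 = 0.0226
Iter 4: z = -0.1323 + 0.0716i, |z|^2 = 0.0226
Iter 5: z = -0.1316 + 0.0720i, |z|^2 = 0.0225
Iter 6: z = -0.1319 + 0.0720i, |z|^2 = 0.0226
Iter 7: z = -0.1318 + 0.0720i, |z|^2 = 0.0226
Iter 8: z = -0.1318 + 0.0720i, |z|^2 = 0.0226
Iter 9: z = -0.1318 + 0.0720i, |z|^2 = 0.0226
Iter 10: z = -0.1318 + 0.0720i, |z|^2 = 0.0226
Iter 11: z = -0.1318 + 0.0720i, |z|^2 = 0.0226
Iter 12: z = -0.1318 + 0.0720i, |z|^2 = 0.0226
Iter 13: z = -0.1318 + 0.0720i, |z|^2 = 0.0226
Iter 14: z = -0.1318 + 0.0720i, |z|^2 = 0.0226
Iter 15: z = -0.1318 + 0.0720i, |z|^2 = 0.0226
Iter 16: z = -0.1318 + 0.0720i, |z|^2 = 0.0226
Iter 17: z = -0.1318 + 0.0720i, |z|^2 = 0.0226
Iter 18: z = -0.1318 + 0.0720i, |z|^2 = 0.0226
Iter 19: z = -0.1318 + 0.0720i, |z|^2 = 0.0226

Answer: 20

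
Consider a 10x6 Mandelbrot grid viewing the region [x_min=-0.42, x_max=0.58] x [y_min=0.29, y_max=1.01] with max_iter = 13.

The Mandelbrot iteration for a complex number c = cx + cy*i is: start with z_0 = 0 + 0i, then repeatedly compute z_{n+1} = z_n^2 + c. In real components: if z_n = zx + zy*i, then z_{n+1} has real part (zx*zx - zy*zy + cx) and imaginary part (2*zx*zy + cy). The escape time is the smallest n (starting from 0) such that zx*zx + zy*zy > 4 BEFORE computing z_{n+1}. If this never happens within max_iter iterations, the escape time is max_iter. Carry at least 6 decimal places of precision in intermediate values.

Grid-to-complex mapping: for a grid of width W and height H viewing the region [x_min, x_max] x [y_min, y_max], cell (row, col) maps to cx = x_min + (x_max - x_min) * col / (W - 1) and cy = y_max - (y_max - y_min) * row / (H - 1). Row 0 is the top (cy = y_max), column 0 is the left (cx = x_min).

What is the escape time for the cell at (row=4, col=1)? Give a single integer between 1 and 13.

z_0 = 0 + 0i, c = -0.3089 + 0.4340i
Iter 1: z = -0.3089 + 0.4340i, |z|^2 = 0.2838
Iter 2: z = -0.4018 + 0.1659i, |z|^2 = 0.1890
Iter 3: z = -0.1749 + 0.3007i, |z|^2 = 0.1210
Iter 4: z = -0.3687 + 0.3288i, |z|^2 = 0.2440
Iter 5: z = -0.2811 + 0.1915i, |z|^2 = 0.1157
Iter 6: z = -0.2666 + 0.3263i, |z|^2 = 0.1776
Iter 7: z = -0.3443 + 0.2600i, |z|^2 = 0.1862
Iter 8: z = -0.2579 + 0.2549i, |z|^2 = 0.1315
Iter 9: z = -0.3074 + 0.3025i, |z|^2 = 0.1860
Iter 10: z = -0.3059 + 0.2481i, |z|^2 = 0.1551
Iter 11: z = -0.2768 + 0.2822i, |z|^2 = 0.1563
Iter 12: z = -0.3119 + 0.2777i, |z|^2 = 0.1744

Answer: 13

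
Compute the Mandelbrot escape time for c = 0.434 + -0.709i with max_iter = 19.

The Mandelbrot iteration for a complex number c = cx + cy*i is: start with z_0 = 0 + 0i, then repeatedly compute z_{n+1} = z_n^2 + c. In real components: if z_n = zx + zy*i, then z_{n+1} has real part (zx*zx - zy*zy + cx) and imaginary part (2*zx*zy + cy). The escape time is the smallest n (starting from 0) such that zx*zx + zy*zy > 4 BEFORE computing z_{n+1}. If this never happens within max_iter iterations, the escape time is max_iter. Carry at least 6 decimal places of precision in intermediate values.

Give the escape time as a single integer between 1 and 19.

Answer: 4

Derivation:
z_0 = 0 + 0i, c = 0.4340 + -0.7090i
Iter 1: z = 0.4340 + -0.7090i, |z|^2 = 0.6910
Iter 2: z = 0.1197 + -1.3244i, |z|^2 = 1.7684
Iter 3: z = -1.3057 + -1.0260i, |z|^2 = 2.7576
Iter 4: z = 1.0863 + 1.9704i, |z|^2 = 5.0625
Escaped at iteration 4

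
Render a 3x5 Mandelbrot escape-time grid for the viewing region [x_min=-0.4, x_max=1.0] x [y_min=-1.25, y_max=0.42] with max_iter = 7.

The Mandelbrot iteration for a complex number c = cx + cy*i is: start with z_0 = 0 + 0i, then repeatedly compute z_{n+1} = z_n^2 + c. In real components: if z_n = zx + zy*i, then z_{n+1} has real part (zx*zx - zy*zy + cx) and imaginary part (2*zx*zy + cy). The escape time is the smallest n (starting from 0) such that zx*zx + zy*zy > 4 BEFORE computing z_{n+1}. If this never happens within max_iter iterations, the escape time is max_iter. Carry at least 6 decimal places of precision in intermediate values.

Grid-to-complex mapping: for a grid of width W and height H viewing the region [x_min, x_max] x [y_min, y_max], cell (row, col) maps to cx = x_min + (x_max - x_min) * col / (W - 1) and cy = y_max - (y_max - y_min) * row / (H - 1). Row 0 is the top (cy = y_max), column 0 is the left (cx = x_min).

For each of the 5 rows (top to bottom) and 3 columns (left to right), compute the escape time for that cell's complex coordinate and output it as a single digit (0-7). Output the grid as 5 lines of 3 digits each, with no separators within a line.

(row=0, col=0): c = -0.4000 + 0.4200i → escape time 7
(row=0, col=1): c = 0.3000 + 0.4200i → escape time 7
(row=0, col=2): c = 1.0000 + 0.4200i → escape time 2
(row=1, col=0): c = -0.4000 + 0.0025i → escape time 7
(row=1, col=1): c = 0.3000 + 0.0025i → escape time 7
(row=1, col=2): c = 1.0000 + 0.0025i → escape time 2
(row=2, col=0): c = -0.4000 + -0.4150i → escape time 7
(row=2, col=1): c = 0.3000 + -0.4150i → escape time 7
(row=2, col=2): c = 1.0000 + -0.4150i → escape time 2
(row=3, col=0): c = -0.4000 + -0.8325i → escape time 6
(row=3, col=1): c = 0.3000 + -0.8325i → escape time 4
(row=3, col=2): c = 1.0000 + -0.8325i → escape time 2
(row=4, col=0): c = -0.4000 + -1.2500i → escape time 3
(row=4, col=1): c = 0.3000 + -1.2500i → escape time 2
(row=4, col=2): c = 1.0000 + -1.2500i → escape time 2

Answer: 772
772
772
642
322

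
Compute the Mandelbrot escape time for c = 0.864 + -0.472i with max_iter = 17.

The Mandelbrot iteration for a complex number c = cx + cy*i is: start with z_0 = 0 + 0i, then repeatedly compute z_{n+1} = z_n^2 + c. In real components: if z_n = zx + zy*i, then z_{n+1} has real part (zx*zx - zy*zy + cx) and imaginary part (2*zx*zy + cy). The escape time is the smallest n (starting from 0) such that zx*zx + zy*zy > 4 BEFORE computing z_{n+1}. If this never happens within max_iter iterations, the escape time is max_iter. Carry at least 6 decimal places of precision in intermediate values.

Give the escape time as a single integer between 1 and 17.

z_0 = 0 + 0i, c = 0.8640 + -0.4720i
Iter 1: z = 0.8640 + -0.4720i, |z|^2 = 0.9693
Iter 2: z = 1.3877 + -1.2876i, |z|^2 = 3.5837
Iter 3: z = 1.1318 + -4.0457i, |z|^2 = 17.6485
Escaped at iteration 3

Answer: 3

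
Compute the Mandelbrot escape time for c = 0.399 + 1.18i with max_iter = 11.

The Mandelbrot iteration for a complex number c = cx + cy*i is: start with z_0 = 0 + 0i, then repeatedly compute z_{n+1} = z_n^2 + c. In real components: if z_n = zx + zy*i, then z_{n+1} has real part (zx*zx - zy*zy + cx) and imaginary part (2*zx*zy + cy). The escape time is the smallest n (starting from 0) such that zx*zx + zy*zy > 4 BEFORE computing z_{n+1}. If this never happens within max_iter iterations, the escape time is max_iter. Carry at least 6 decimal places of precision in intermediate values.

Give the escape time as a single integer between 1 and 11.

z_0 = 0 + 0i, c = 0.3990 + 1.1800i
Iter 1: z = 0.3990 + 1.1800i, |z|^2 = 1.5516
Iter 2: z = -0.8342 + 2.1216i, |z|^2 = 5.1972
Escaped at iteration 2

Answer: 2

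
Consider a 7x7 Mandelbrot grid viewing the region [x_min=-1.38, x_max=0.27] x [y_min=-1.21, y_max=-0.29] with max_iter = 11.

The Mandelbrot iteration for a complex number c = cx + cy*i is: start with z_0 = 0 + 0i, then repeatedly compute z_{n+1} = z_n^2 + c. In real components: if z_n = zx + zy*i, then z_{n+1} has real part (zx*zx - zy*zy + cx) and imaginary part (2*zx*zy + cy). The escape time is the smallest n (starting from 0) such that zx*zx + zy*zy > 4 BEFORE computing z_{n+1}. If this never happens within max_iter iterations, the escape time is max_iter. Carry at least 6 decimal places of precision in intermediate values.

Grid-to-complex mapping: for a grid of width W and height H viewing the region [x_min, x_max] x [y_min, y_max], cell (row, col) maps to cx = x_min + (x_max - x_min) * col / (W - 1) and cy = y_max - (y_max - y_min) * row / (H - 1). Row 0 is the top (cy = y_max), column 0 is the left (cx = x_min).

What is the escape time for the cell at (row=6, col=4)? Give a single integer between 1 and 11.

z_0 = 0 + 0i, c = -0.2800 + -1.2100i
Iter 1: z = -0.2800 + -1.2100i, |z|^2 = 1.5425
Iter 2: z = -1.6657 + -0.5324i, |z|^2 = 3.0580
Iter 3: z = 2.2111 + 0.5636i, |z|^2 = 5.2067
Escaped at iteration 3

Answer: 3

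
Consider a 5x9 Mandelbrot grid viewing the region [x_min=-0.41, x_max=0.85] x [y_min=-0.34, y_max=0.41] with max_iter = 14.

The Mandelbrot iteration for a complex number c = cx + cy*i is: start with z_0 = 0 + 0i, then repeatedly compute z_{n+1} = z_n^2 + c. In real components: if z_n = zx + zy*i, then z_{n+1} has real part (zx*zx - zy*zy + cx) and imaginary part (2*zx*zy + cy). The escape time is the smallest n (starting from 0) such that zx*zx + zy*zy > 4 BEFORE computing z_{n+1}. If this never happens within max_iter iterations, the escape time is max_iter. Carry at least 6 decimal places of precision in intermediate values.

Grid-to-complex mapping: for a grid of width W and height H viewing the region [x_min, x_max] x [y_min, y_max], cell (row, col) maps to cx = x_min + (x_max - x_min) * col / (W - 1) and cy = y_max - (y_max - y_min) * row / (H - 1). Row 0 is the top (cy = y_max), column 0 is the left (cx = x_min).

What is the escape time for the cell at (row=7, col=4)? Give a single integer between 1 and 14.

Answer: 3

Derivation:
z_0 = 0 + 0i, c = 0.8500 + -0.2463i
Iter 1: z = 0.8500 + -0.2463i, |z|^2 = 0.7831
Iter 2: z = 1.5119 + -0.6649i, |z|^2 = 2.7278
Iter 3: z = 2.6937 + -2.2566i, |z|^2 = 12.3483
Escaped at iteration 3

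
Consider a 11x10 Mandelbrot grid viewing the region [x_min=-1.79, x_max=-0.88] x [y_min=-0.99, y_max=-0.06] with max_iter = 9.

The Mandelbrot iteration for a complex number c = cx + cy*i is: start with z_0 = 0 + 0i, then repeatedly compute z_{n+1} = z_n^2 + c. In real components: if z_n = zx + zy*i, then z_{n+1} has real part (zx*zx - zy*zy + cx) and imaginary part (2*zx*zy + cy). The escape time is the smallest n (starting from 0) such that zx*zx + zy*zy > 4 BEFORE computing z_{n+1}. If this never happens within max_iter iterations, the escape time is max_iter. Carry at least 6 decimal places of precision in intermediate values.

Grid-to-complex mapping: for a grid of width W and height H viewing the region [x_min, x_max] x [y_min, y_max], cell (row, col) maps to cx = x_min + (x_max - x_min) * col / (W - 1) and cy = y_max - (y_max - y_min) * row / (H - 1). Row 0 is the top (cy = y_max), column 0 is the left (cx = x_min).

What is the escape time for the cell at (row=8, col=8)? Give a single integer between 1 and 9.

Answer: 3

Derivation:
z_0 = 0 + 0i, c = -1.0620 + -0.8867i
Iter 1: z = -1.0620 + -0.8867i, |z|^2 = 1.9140
Iter 2: z = -0.7203 + 0.9966i, |z|^2 = 1.5121
Iter 3: z = -1.5364 + -2.3225i, |z|^2 = 7.7542
Escaped at iteration 3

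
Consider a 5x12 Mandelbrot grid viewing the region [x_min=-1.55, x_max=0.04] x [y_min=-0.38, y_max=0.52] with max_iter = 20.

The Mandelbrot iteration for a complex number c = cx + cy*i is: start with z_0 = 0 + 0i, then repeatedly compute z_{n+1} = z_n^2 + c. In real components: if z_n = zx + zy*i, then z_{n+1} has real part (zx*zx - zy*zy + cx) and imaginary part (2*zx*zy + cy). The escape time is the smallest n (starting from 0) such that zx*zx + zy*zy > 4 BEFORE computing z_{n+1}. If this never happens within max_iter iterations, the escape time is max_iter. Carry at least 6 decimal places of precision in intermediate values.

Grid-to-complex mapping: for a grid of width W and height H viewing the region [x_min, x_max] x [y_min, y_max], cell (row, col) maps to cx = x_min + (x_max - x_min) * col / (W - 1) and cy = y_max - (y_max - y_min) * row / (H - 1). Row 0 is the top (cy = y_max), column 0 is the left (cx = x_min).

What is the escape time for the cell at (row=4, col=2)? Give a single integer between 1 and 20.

z_0 = 0 + 0i, c = -0.7550 + 0.1927i
Iter 1: z = -0.7550 + 0.1927i, |z|^2 = 0.6072
Iter 2: z = -0.2221 + -0.0983i, |z|^2 = 0.0590
Iter 3: z = -0.7153 + 0.2364i, |z|^2 = 0.5676
Iter 4: z = -0.2992 + -0.1455i, |z|^2 = 0.1107
Iter 5: z = -0.6866 + 0.2798i, |z|^2 = 0.5498
Iter 6: z = -0.3618 + -0.1915i, |z|^2 = 0.1676
Iter 7: z = -0.6608 + 0.3313i, |z|^2 = 0.5464
Iter 8: z = -0.4281 + -0.2451i, |z|^2 = 0.2434
Iter 9: z = -0.6318 + 0.4026i, |z|^2 = 0.5612
Iter 10: z = -0.5179 + -0.3159i, |z|^2 = 0.3681
Iter 11: z = -0.5866 + 0.5200i, |z|^2 = 0.6144
Iter 12: z = -0.6813 + -0.4173i, |z|^2 = 0.6384
Iter 13: z = -0.4649 + 0.7614i, |z|^2 = 0.7958
Iter 14: z = -1.1185 + -0.5152i, |z|^2 = 1.5166
Iter 15: z = 0.2307 + 1.3453i, |z|^2 = 1.8629
Iter 16: z = -2.5115 + 0.8134i, |z|^2 = 6.9693
Escaped at iteration 16

Answer: 16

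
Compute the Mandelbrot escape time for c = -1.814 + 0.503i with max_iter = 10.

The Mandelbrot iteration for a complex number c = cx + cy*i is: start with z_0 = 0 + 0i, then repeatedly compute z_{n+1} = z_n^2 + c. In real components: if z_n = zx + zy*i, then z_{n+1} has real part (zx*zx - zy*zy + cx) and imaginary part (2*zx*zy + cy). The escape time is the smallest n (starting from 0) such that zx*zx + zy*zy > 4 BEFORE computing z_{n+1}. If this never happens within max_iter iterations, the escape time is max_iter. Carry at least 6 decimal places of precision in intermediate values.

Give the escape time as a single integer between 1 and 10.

z_0 = 0 + 0i, c = -1.8140 + 0.5030i
Iter 1: z = -1.8140 + 0.5030i, |z|^2 = 3.5436
Iter 2: z = 1.2236 + -1.3219i, |z|^2 = 3.2445
Iter 3: z = -2.0642 + -2.7319i, |z|^2 = 11.7241
Escaped at iteration 3

Answer: 3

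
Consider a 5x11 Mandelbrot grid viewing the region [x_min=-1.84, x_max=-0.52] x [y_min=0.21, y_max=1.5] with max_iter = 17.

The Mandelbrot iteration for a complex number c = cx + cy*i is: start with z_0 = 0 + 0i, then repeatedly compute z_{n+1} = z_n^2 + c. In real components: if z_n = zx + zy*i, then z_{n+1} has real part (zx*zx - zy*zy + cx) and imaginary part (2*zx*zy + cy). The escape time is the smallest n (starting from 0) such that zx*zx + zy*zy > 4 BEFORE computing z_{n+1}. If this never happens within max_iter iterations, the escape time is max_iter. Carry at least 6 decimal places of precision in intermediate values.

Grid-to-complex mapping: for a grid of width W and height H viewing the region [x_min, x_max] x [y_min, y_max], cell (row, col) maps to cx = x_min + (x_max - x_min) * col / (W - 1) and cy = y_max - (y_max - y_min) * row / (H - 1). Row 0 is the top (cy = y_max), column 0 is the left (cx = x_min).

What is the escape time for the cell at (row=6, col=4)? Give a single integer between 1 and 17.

Answer: 6

Derivation:
z_0 = 0 + 0i, c = -0.5200 + 0.7260i
Iter 1: z = -0.5200 + 0.7260i, |z|^2 = 0.7975
Iter 2: z = -0.7767 + -0.0290i, |z|^2 = 0.6041
Iter 3: z = 0.0824 + 0.7711i, |z|^2 = 0.6014
Iter 4: z = -1.1078 + 0.8531i, |z|^2 = 1.9550
Iter 5: z = -0.0204 + -1.1641i, |z|^2 = 1.3555
Iter 6: z = -1.8746 + 0.7736i, |z|^2 = 4.1126
Escaped at iteration 6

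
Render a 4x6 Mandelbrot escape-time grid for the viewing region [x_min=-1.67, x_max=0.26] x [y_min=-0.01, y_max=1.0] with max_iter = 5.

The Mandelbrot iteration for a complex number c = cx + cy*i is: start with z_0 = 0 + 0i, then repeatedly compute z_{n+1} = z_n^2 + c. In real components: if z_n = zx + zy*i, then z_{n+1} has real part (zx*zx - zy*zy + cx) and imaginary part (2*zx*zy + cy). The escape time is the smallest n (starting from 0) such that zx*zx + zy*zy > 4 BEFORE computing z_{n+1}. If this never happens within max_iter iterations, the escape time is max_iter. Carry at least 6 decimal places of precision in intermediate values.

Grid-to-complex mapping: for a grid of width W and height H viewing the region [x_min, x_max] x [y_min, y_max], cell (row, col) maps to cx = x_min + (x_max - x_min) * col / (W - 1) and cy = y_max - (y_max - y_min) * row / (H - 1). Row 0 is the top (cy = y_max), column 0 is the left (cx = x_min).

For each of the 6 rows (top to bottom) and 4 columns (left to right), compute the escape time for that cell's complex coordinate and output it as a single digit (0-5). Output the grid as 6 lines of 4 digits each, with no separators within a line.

(row=0, col=0): c = -1.6700 + 1.0000i → escape time 2
(row=0, col=1): c = -1.0267 + 1.0000i → escape time 3
(row=0, col=2): c = -0.3833 + 1.0000i → escape time 4
(row=0, col=3): c = 0.2600 + 1.0000i → escape time 4
(row=1, col=0): c = -1.6700 + 0.7980i → escape time 3
(row=1, col=1): c = -1.0267 + 0.7980i → escape time 3
(row=1, col=2): c = -0.3833 + 0.7980i → escape time 5
(row=1, col=3): c = 0.2600 + 0.7980i → escape time 5
(row=2, col=0): c = -1.6700 + 0.5960i → escape time 3
(row=2, col=1): c = -1.0267 + 0.5960i → escape time 4
(row=2, col=2): c = -0.3833 + 0.5960i → escape time 5
(row=2, col=3): c = 0.2600 + 0.5960i → escape time 5
(row=3, col=0): c = -1.6700 + 0.3940i → escape time 3
(row=3, col=1): c = -1.0267 + 0.3940i → escape time 5
(row=3, col=2): c = -0.3833 + 0.3940i → escape time 5
(row=3, col=3): c = 0.2600 + 0.3940i → escape time 5
(row=4, col=0): c = -1.6700 + 0.1920i → escape time 4
(row=4, col=1): c = -1.0267 + 0.1920i → escape time 5
(row=4, col=2): c = -0.3833 + 0.1920i → escape time 5
(row=4, col=3): c = 0.2600 + 0.1920i → escape time 5
(row=5, col=0): c = -1.6700 + -0.0100i → escape time 5
(row=5, col=1): c = -1.0267 + -0.0100i → escape time 5
(row=5, col=2): c = -0.3833 + -0.0100i → escape time 5
(row=5, col=3): c = 0.2600 + -0.0100i → escape time 5

Answer: 2344
3355
3455
3555
4555
5555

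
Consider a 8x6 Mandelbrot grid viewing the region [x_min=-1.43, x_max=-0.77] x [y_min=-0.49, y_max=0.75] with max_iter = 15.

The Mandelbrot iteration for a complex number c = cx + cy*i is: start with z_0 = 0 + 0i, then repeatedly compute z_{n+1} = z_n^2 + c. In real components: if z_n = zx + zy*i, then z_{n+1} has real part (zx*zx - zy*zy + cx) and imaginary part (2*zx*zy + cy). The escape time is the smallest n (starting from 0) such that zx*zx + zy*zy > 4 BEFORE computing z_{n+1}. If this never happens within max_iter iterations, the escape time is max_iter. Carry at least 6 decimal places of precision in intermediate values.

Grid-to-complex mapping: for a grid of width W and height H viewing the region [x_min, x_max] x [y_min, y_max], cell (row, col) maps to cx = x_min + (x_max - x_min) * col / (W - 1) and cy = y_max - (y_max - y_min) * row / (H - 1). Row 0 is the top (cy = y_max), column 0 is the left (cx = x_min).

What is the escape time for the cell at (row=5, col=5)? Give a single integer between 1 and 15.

z_0 = 0 + 0i, c = -0.9586 + -0.4900i
Iter 1: z = -0.9586 + -0.4900i, |z|^2 = 1.1590
Iter 2: z = -0.2798 + 0.4494i, |z|^2 = 0.2803
Iter 3: z = -1.0822 + -0.7415i, |z|^2 = 1.7211
Iter 4: z = -0.3371 + 1.1149i, |z|^2 = 1.3568
Iter 5: z = -2.0880 + -1.2418i, |z|^2 = 5.9019
Escaped at iteration 5

Answer: 5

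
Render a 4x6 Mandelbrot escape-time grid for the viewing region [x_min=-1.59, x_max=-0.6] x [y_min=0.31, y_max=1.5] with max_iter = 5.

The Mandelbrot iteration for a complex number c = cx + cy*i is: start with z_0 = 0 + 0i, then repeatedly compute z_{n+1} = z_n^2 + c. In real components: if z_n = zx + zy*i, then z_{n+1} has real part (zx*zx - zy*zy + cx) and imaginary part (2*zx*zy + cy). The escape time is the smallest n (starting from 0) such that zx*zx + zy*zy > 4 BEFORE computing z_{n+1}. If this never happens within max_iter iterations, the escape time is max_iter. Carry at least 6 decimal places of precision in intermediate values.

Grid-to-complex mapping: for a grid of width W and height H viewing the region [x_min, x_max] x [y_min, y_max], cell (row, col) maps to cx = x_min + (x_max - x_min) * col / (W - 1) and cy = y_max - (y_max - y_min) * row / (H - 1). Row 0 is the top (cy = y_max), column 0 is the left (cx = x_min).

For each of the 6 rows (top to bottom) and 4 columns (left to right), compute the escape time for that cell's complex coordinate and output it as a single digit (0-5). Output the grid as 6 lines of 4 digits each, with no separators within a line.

(row=0, col=0): c = -1.5900 + 1.5000i → escape time 1
(row=0, col=1): c = -1.2600 + 1.5000i → escape time 2
(row=0, col=2): c = -0.9300 + 1.5000i → escape time 2
(row=0, col=3): c = -0.6000 + 1.5000i → escape time 2
(row=1, col=0): c = -1.5900 + 1.2620i → escape time 1
(row=1, col=1): c = -1.2600 + 1.2620i → escape time 2
(row=1, col=2): c = -0.9300 + 1.2620i → escape time 3
(row=1, col=3): c = -0.6000 + 1.2620i → escape time 3
(row=2, col=0): c = -1.5900 + 1.0240i → escape time 2
(row=2, col=1): c = -1.2600 + 1.0240i → escape time 3
(row=2, col=2): c = -0.9300 + 1.0240i → escape time 3
(row=2, col=3): c = -0.6000 + 1.0240i → escape time 4
(row=3, col=0): c = -1.5900 + 0.7860i → escape time 3
(row=3, col=1): c = -1.2600 + 0.7860i → escape time 3
(row=3, col=2): c = -0.9300 + 0.7860i → escape time 4
(row=3, col=3): c = -0.6000 + 0.7860i → escape time 5
(row=4, col=0): c = -1.5900 + 0.5480i → escape time 3
(row=4, col=1): c = -1.2600 + 0.5480i → escape time 3
(row=4, col=2): c = -0.9300 + 0.5480i → escape time 5
(row=4, col=3): c = -0.6000 + 0.5480i → escape time 5
(row=5, col=0): c = -1.5900 + 0.3100i → escape time 4
(row=5, col=1): c = -1.2600 + 0.3100i → escape time 5
(row=5, col=2): c = -0.9300 + 0.3100i → escape time 5
(row=5, col=3): c = -0.6000 + 0.3100i → escape time 5

Answer: 1222
1233
2334
3345
3355
4555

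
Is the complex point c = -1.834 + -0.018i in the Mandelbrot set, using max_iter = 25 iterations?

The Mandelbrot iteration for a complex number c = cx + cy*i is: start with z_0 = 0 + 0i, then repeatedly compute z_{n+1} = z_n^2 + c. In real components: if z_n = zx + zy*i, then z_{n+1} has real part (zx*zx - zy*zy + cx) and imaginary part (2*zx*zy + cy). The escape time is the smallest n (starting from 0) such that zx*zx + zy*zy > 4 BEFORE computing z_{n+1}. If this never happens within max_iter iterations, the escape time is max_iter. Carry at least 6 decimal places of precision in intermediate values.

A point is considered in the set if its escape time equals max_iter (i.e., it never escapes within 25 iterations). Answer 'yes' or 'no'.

z_0 = 0 + 0i, c = -1.8340 + -0.0180i
Iter 1: z = -1.8340 + -0.0180i, |z|^2 = 3.3639
Iter 2: z = 1.5292 + 0.0480i, |z|^2 = 2.3409
Iter 3: z = 0.5022 + 0.1289i, |z|^2 = 0.2689
Iter 4: z = -1.5984 + 0.1115i, |z|^2 = 2.5672
Iter 5: z = 0.7083 + -0.3743i, |z|^2 = 0.6418
Iter 6: z = -1.4724 + -0.5483i, |z|^2 = 2.4684
Iter 7: z = 0.0333 + 1.5965i, |z|^2 = 2.5498
Iter 8: z = -4.3816 + 0.0882i, |z|^2 = 19.2064
Escaped at iteration 8

Answer: no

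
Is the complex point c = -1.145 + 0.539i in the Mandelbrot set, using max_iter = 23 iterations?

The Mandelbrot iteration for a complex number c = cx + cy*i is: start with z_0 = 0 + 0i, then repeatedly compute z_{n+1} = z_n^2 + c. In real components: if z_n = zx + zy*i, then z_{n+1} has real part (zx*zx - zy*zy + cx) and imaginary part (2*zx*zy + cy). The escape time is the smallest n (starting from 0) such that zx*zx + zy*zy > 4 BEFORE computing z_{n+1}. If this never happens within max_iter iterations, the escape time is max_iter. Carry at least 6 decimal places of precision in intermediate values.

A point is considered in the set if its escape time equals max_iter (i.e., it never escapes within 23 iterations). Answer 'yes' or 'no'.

z_0 = 0 + 0i, c = -1.1450 + 0.5390i
Iter 1: z = -1.1450 + 0.5390i, |z|^2 = 1.6015
Iter 2: z = -0.1245 + -0.6953i, |z|^2 = 0.4990
Iter 3: z = -1.6130 + 0.7121i, |z|^2 = 3.1088
Iter 4: z = 0.9495 + -1.7583i, |z|^2 = 3.9930
Iter 5: z = -3.3349 + -2.8000i, |z|^2 = 18.9614
Escaped at iteration 5

Answer: no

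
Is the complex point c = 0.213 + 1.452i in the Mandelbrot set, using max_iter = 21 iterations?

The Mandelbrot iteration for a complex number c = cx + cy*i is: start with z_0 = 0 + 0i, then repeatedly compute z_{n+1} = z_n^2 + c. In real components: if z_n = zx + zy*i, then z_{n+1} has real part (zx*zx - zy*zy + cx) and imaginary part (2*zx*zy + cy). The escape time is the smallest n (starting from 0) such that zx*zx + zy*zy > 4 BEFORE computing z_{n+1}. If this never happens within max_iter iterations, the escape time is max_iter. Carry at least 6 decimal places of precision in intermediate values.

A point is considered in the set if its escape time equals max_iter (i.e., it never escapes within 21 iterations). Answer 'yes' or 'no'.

Answer: no

Derivation:
z_0 = 0 + 0i, c = 0.2130 + 1.4520i
Iter 1: z = 0.2130 + 1.4520i, |z|^2 = 2.1537
Iter 2: z = -1.8499 + 2.0706i, |z|^2 = 7.7094
Escaped at iteration 2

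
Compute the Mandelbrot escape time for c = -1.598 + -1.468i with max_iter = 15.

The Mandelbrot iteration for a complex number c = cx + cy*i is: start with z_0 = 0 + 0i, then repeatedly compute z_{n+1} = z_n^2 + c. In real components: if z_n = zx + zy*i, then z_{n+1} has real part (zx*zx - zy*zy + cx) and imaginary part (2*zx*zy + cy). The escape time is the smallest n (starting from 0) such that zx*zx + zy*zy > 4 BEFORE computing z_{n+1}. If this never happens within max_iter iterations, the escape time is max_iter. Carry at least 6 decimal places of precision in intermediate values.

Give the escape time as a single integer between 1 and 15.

Answer: 1

Derivation:
z_0 = 0 + 0i, c = -1.5980 + -1.4680i
Iter 1: z = -1.5980 + -1.4680i, |z|^2 = 4.7086
Escaped at iteration 1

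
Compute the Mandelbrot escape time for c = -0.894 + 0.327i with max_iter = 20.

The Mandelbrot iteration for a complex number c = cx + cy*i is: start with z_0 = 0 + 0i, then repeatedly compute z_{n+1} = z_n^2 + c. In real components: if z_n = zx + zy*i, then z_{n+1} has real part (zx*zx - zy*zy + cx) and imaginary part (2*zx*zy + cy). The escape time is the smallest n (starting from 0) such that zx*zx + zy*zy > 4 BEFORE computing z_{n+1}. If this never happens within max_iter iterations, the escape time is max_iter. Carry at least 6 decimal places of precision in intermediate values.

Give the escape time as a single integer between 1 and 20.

z_0 = 0 + 0i, c = -0.8940 + 0.3270i
Iter 1: z = -0.8940 + 0.3270i, |z|^2 = 0.9062
Iter 2: z = -0.2017 + -0.2577i, |z|^2 = 0.1071
Iter 3: z = -0.9197 + 0.4309i, |z|^2 = 1.0316
Iter 4: z = -0.2338 + -0.4657i, |z|^2 = 0.2715
Iter 5: z = -1.0562 + 0.5448i, |z|^2 = 1.4123
Iter 6: z = -0.0753 + -0.8238i, |z|^2 = 0.6843
Iter 7: z = -1.5670 + 0.4510i, |z|^2 = 2.6588
Iter 8: z = 1.3580 + -1.0864i, |z|^2 = 3.0245
Iter 9: z = -0.2300 + -2.6237i, |z|^2 = 6.9367
Escaped at iteration 9

Answer: 9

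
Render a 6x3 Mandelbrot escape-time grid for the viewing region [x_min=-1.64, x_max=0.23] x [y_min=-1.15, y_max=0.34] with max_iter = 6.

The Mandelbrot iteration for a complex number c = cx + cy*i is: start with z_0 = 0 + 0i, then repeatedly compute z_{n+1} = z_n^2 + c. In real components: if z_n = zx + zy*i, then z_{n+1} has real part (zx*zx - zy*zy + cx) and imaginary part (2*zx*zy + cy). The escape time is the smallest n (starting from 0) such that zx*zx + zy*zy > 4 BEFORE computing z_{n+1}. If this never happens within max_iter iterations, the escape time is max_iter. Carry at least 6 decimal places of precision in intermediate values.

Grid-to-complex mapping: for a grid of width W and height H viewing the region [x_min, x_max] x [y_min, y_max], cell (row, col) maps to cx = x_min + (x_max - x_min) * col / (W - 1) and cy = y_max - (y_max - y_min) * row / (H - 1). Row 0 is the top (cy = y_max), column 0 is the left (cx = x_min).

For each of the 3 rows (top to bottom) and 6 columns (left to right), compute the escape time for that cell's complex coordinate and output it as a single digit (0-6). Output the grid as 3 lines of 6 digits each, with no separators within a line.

(row=0, col=0): c = -1.6400 + 0.3400i → escape time 4
(row=0, col=1): c = -1.2660 + 0.3400i → escape time 6
(row=0, col=2): c = -0.8920 + 0.3400i → escape time 6
(row=0, col=3): c = -0.5180 + 0.3400i → escape time 6
(row=0, col=4): c = -0.1440 + 0.3400i → escape time 6
(row=0, col=5): c = 0.2300 + 0.3400i → escape time 6
(row=1, col=0): c = -1.6400 + -0.4050i → escape time 3
(row=1, col=1): c = -1.2660 + -0.4050i → escape time 6
(row=1, col=2): c = -0.8920 + -0.4050i → escape time 6
(row=1, col=3): c = -0.5180 + -0.4050i → escape time 6
(row=1, col=4): c = -0.1440 + -0.4050i → escape time 6
(row=1, col=5): c = 0.2300 + -0.4050i → escape time 6
(row=2, col=0): c = -1.6400 + -1.1500i → escape time 1
(row=2, col=1): c = -1.2660 + -1.1500i → escape time 2
(row=2, col=2): c = -0.8920 + -1.1500i → escape time 3
(row=2, col=3): c = -0.5180 + -1.1500i → escape time 3
(row=2, col=4): c = -0.1440 + -1.1500i → escape time 5
(row=2, col=5): c = 0.2300 + -1.1500i → escape time 3

Answer: 466666
366666
123353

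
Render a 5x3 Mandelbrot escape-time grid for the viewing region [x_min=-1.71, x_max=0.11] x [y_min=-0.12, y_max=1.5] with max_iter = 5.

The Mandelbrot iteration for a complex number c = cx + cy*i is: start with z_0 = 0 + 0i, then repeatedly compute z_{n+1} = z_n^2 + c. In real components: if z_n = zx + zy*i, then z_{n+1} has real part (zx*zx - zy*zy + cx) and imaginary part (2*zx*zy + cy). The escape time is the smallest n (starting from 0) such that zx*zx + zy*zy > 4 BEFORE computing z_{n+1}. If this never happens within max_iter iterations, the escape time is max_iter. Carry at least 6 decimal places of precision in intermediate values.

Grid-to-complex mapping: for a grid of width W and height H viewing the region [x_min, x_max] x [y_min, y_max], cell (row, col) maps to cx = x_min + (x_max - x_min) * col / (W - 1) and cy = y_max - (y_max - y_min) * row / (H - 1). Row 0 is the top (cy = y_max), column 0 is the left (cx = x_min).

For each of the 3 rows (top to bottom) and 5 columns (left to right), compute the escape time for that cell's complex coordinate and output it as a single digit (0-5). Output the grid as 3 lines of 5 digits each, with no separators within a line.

Answer: 12222
33455
55555

Derivation:
(row=0, col=0): c = -1.7100 + 1.5000i → escape time 1
(row=0, col=1): c = -1.2550 + 1.5000i → escape time 2
(row=0, col=2): c = -0.8000 + 1.5000i → escape time 2
(row=0, col=3): c = -0.3450 + 1.5000i → escape time 2
(row=0, col=4): c = 0.1100 + 1.5000i → escape time 2
(row=1, col=0): c = -1.7100 + 0.6900i → escape time 3
(row=1, col=1): c = -1.2550 + 0.6900i → escape time 3
(row=1, col=2): c = -0.8000 + 0.6900i → escape time 4
(row=1, col=3): c = -0.3450 + 0.6900i → escape time 5
(row=1, col=4): c = 0.1100 + 0.6900i → escape time 5
(row=2, col=0): c = -1.7100 + -0.1200i → escape time 5
(row=2, col=1): c = -1.2550 + -0.1200i → escape time 5
(row=2, col=2): c = -0.8000 + -0.1200i → escape time 5
(row=2, col=3): c = -0.3450 + -0.1200i → escape time 5
(row=2, col=4): c = 0.1100 + -0.1200i → escape time 5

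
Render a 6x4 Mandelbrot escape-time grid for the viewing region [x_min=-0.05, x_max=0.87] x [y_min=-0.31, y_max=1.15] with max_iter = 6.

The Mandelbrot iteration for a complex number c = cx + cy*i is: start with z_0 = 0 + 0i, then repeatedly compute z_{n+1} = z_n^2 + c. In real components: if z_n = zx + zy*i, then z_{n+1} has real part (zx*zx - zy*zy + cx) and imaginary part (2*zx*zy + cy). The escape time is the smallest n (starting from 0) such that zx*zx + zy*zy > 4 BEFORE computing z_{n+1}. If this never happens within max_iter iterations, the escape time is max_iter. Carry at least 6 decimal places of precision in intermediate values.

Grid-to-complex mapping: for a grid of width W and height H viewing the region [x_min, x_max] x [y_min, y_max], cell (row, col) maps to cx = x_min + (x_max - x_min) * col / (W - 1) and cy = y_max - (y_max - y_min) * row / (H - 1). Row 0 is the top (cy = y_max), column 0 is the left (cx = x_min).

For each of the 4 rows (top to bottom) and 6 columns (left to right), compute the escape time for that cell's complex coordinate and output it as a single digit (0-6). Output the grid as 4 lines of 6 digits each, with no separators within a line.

(row=0, col=0): c = -0.0500 + 1.1500i → escape time 4
(row=0, col=1): c = 0.1340 + 1.1500i → escape time 3
(row=0, col=2): c = 0.3180 + 1.1500i → escape time 2
(row=0, col=3): c = 0.5020 + 1.1500i → escape time 2
(row=0, col=4): c = 0.6860 + 1.1500i → escape time 2
(row=0, col=5): c = 0.8700 + 1.1500i → escape time 2
(row=1, col=0): c = -0.0500 + 0.6633i → escape time 6
(row=1, col=1): c = 0.1340 + 0.6633i → escape time 6
(row=1, col=2): c = 0.3180 + 0.6633i → escape time 6
(row=1, col=3): c = 0.5020 + 0.6633i → escape time 4
(row=1, col=4): c = 0.6860 + 0.6633i → escape time 3
(row=1, col=5): c = 0.8700 + 0.6633i → escape time 2
(row=2, col=0): c = -0.0500 + 0.1767i → escape time 6
(row=2, col=1): c = 0.1340 + 0.1767i → escape time 6
(row=2, col=2): c = 0.3180 + 0.1767i → escape time 6
(row=2, col=3): c = 0.5020 + 0.1767i → escape time 5
(row=2, col=4): c = 0.6860 + 0.1767i → escape time 3
(row=2, col=5): c = 0.8700 + 0.1767i → escape time 3
(row=3, col=0): c = -0.0500 + -0.3100i → escape time 6
(row=3, col=1): c = 0.1340 + -0.3100i → escape time 6
(row=3, col=2): c = 0.3180 + -0.3100i → escape time 6
(row=3, col=3): c = 0.5020 + -0.3100i → escape time 5
(row=3, col=4): c = 0.6860 + -0.3100i → escape time 3
(row=3, col=5): c = 0.8700 + -0.3100i → escape time 3

Answer: 432222
666432
666533
666533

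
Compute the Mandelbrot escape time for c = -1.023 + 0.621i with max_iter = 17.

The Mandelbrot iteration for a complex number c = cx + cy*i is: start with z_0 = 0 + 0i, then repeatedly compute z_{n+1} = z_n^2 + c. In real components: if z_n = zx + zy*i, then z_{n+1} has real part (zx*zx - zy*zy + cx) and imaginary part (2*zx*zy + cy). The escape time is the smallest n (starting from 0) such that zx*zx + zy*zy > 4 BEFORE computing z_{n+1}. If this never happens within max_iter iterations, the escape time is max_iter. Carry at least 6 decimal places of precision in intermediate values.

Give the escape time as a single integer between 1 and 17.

Answer: 4

Derivation:
z_0 = 0 + 0i, c = -1.0230 + 0.6210i
Iter 1: z = -1.0230 + 0.6210i, |z|^2 = 1.4322
Iter 2: z = -0.3621 + -0.6496i, |z|^2 = 0.5531
Iter 3: z = -1.3138 + 1.0914i, |z|^2 = 2.9173
Iter 4: z = -0.4881 + -2.2469i, |z|^2 = 5.2867
Escaped at iteration 4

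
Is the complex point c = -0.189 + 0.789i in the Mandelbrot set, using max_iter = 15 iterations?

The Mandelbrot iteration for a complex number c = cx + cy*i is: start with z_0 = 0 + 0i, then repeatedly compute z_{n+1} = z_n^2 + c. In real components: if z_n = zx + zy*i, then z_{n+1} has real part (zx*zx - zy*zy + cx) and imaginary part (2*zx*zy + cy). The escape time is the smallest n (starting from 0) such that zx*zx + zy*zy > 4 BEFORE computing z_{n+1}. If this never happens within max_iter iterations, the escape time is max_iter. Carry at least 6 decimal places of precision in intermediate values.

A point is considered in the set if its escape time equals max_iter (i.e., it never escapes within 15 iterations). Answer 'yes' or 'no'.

z_0 = 0 + 0i, c = -0.1890 + 0.7890i
Iter 1: z = -0.1890 + 0.7890i, |z|^2 = 0.6582
Iter 2: z = -0.7758 + 0.4908i, |z|^2 = 0.8427
Iter 3: z = 0.1720 + 0.0275i, |z|^2 = 0.0304
Iter 4: z = -0.1602 + 0.7985i, |z|^2 = 0.6632
Iter 5: z = -0.8009 + 0.5332i, |z|^2 = 0.9258
Iter 6: z = 0.1681 + -0.0651i, |z|^2 = 0.0325
Iter 7: z = -0.1650 + 0.7671i, |z|^2 = 0.6157
Iter 8: z = -0.7502 + 0.5359i, |z|^2 = 0.8500
Iter 9: z = 0.0867 + -0.0151i, |z|^2 = 0.0077
Iter 10: z = -0.1817 + 0.7864i, |z|^2 = 0.6514
Iter 11: z = -0.7744 + 0.5032i, |z|^2 = 0.8529
Iter 12: z = 0.1575 + 0.0097i, |z|^2 = 0.0249
Iter 13: z = -0.1643 + 0.7920i, |z|^2 = 0.6543
Iter 14: z = -0.7893 + 0.5287i, |z|^2 = 0.9026
Did not escape in 15 iterations → in set

Answer: yes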